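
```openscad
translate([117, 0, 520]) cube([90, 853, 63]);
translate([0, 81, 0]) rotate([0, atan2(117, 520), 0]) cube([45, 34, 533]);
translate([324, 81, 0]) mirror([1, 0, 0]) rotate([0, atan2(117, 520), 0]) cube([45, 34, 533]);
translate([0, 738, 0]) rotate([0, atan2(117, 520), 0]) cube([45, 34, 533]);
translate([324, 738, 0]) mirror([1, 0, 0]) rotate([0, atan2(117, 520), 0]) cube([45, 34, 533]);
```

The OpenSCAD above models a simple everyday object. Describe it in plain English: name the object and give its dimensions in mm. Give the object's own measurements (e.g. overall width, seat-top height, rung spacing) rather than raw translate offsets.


A sawhorse. A 90×853×63 mm beam (x, y, z) sits on two A-frame leg pairs. Each pair is two raked legs of 45×34 mm section (34 mm along y) splaying symmetrically in x. Each leg rises 520 mm vertically over 117 mm of horizontal reach and is 533 mm long along its own axis. Every leg's outer bottom edge rests on the floor and its outer top edge meets a bottom edge of the beam — the left legs (tilting toward +x) meet the beam's −x bottom edge, the right legs (their mirror images, tilting toward −x) meet its +x bottom edge — so the leg tops tuck under the beam, the beam's underside is 520 mm above the floor, and the feet are 324 mm apart outside-to-outside with the beam centred between them. The two leg pairs are set in 81 mm from either end of the beam.


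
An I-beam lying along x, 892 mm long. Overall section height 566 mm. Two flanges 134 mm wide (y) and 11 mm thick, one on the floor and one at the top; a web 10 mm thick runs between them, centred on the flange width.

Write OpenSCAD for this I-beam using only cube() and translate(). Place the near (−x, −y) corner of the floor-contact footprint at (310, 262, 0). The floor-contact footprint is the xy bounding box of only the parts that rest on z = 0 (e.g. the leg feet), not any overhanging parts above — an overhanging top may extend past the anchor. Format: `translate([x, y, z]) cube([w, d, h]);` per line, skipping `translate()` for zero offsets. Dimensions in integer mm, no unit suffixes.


translate([310, 262, 0]) cube([892, 134, 11]);
translate([310, 324, 11]) cube([892, 10, 544]);
translate([310, 262, 555]) cube([892, 134, 11]);


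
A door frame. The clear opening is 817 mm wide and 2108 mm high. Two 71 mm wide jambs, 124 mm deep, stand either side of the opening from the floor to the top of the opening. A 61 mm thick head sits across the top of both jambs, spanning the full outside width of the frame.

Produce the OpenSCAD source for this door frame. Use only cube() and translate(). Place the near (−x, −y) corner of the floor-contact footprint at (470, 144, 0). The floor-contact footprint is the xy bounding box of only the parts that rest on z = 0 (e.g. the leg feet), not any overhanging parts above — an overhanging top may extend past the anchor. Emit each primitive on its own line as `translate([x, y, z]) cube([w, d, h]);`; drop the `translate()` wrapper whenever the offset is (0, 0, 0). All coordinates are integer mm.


translate([470, 144, 0]) cube([71, 124, 2108]);
translate([1358, 144, 0]) cube([71, 124, 2108]);
translate([470, 144, 2108]) cube([959, 124, 61]);


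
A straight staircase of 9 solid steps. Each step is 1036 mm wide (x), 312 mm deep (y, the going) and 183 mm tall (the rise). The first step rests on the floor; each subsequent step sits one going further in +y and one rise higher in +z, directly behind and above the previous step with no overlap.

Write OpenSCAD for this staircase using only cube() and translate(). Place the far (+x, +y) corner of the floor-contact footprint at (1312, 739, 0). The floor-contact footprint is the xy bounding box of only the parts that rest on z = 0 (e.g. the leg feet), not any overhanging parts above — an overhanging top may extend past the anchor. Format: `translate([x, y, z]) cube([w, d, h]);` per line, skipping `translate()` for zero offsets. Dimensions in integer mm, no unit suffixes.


translate([276, 427, 0]) cube([1036, 312, 183]);
translate([276, 739, 183]) cube([1036, 312, 183]);
translate([276, 1051, 366]) cube([1036, 312, 183]);
translate([276, 1363, 549]) cube([1036, 312, 183]);
translate([276, 1675, 732]) cube([1036, 312, 183]);
translate([276, 1987, 915]) cube([1036, 312, 183]);
translate([276, 2299, 1098]) cube([1036, 312, 183]);
translate([276, 2611, 1281]) cube([1036, 312, 183]);
translate([276, 2923, 1464]) cube([1036, 312, 183]);


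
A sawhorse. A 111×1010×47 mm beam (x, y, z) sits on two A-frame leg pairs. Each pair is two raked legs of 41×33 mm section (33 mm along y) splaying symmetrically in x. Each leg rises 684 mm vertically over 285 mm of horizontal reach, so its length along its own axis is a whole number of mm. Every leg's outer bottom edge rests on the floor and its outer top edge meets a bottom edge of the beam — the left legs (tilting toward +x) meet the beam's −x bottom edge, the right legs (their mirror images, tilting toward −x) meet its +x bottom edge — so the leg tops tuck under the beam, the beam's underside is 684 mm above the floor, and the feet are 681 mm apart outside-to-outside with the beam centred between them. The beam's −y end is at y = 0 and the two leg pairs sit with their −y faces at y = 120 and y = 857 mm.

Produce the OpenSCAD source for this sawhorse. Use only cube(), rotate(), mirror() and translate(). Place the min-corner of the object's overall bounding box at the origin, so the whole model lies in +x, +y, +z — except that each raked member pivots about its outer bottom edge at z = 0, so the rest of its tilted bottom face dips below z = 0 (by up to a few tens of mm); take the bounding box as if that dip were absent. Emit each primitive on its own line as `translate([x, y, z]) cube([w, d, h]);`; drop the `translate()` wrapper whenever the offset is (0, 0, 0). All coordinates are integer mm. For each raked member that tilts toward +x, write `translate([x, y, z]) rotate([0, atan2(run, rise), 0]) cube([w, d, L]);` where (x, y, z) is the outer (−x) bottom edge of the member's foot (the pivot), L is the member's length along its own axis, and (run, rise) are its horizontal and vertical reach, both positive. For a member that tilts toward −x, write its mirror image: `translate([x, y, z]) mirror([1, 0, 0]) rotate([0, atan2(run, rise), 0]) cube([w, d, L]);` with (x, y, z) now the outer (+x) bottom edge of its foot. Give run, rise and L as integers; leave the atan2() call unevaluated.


// leg length = √(285² + 684²) = 741
// right-leg outer foot x = 2·285 + 111 = 681
// beam min-corner = (285, 0, 684)
translate([285, 0, 684]) cube([111, 1010, 47]);
translate([0, 120, 0]) rotate([0, atan2(285, 684), 0]) cube([41, 33, 741]);
translate([681, 120, 0]) mirror([1, 0, 0]) rotate([0, atan2(285, 684), 0]) cube([41, 33, 741]);
translate([0, 857, 0]) rotate([0, atan2(285, 684), 0]) cube([41, 33, 741]);
translate([681, 857, 0]) mirror([1, 0, 0]) rotate([0, atan2(285, 684), 0]) cube([41, 33, 741]);


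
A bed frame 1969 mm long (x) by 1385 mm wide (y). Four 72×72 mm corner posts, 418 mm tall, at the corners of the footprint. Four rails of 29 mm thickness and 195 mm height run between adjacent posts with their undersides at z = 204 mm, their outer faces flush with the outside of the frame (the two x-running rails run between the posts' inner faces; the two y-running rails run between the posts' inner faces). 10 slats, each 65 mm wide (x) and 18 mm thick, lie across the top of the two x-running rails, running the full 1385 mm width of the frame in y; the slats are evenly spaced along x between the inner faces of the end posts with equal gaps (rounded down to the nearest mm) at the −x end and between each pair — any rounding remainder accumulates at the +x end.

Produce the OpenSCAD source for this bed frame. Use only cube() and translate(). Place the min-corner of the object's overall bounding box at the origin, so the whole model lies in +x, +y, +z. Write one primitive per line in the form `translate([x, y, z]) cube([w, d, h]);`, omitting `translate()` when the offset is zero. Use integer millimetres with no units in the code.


cube([72, 72, 418]);
translate([0, 1313, 0]) cube([72, 72, 418]);
translate([1897, 0, 0]) cube([72, 72, 418]);
translate([1897, 1313, 0]) cube([72, 72, 418]);
translate([72, 0, 204]) cube([1825, 29, 195]);
translate([72, 1356, 204]) cube([1825, 29, 195]);
translate([0, 72, 204]) cube([29, 1241, 195]);
translate([1940, 72, 204]) cube([29, 1241, 195]);
translate([178, 0, 399]) cube([65, 1385, 18]);
translate([349, 0, 399]) cube([65, 1385, 18]);
translate([520, 0, 399]) cube([65, 1385, 18]);
translate([691, 0, 399]) cube([65, 1385, 18]);
translate([862, 0, 399]) cube([65, 1385, 18]);
translate([1033, 0, 399]) cube([65, 1385, 18]);
translate([1204, 0, 399]) cube([65, 1385, 18]);
translate([1375, 0, 399]) cube([65, 1385, 18]);
translate([1546, 0, 399]) cube([65, 1385, 18]);
translate([1717, 0, 399]) cube([65, 1385, 18]);


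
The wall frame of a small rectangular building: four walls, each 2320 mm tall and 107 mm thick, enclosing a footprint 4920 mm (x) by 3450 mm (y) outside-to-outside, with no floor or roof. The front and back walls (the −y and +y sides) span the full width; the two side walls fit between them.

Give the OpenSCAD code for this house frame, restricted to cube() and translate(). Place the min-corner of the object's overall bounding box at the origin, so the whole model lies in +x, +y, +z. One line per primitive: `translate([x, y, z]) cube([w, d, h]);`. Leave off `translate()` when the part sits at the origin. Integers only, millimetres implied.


cube([4920, 107, 2320]);
translate([0, 3343, 0]) cube([4920, 107, 2320]);
translate([0, 107, 0]) cube([107, 3236, 2320]);
translate([4813, 107, 0]) cube([107, 3236, 2320]);


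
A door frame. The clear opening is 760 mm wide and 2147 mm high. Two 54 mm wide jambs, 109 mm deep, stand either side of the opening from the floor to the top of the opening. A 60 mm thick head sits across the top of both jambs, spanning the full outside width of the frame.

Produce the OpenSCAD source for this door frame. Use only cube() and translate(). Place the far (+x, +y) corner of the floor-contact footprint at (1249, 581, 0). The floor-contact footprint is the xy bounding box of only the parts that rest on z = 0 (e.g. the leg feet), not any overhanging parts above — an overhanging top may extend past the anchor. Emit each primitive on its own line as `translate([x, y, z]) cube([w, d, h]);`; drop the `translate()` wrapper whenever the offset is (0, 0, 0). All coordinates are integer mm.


translate([381, 472, 0]) cube([54, 109, 2147]);
translate([1195, 472, 0]) cube([54, 109, 2147]);
translate([381, 472, 2147]) cube([868, 109, 60]);


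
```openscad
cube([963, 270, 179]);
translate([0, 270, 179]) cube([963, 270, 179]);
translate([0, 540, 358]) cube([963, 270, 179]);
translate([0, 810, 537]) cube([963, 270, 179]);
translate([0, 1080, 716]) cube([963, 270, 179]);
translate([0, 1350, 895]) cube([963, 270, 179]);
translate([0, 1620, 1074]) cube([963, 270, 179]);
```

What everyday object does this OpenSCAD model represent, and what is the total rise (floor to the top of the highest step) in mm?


A staircase. The total rise is 1253 mm.

7 identical blocks, each offset up and back from the previous — a staircase. Each step is 179 mm tall and there are 7 of them, so the total rise is 7 × 179 = 1253 mm.


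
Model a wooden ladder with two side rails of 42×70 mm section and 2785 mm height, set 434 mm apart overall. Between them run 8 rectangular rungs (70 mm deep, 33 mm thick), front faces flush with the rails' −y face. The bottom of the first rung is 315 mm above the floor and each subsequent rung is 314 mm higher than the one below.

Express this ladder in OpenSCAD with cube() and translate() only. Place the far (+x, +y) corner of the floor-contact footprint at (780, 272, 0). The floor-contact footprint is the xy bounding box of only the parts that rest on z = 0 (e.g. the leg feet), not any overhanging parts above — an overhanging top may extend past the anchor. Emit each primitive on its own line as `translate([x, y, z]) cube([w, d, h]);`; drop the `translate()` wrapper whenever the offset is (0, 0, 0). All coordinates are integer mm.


translate([346, 202, 0]) cube([42, 70, 2785]);
translate([738, 202, 0]) cube([42, 70, 2785]);
translate([388, 202, 315]) cube([350, 70, 33]);
translate([388, 202, 629]) cube([350, 70, 33]);
translate([388, 202, 943]) cube([350, 70, 33]);
translate([388, 202, 1257]) cube([350, 70, 33]);
translate([388, 202, 1571]) cube([350, 70, 33]);
translate([388, 202, 1885]) cube([350, 70, 33]);
translate([388, 202, 2199]) cube([350, 70, 33]);
translate([388, 202, 2513]) cube([350, 70, 33]);


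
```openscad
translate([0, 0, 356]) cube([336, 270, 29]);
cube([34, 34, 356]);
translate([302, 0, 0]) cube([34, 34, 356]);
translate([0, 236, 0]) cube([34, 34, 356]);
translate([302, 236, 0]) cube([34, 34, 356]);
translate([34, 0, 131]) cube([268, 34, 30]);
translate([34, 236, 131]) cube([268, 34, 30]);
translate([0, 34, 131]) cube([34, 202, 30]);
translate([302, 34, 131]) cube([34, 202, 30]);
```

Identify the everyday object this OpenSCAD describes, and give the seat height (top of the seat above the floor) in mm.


A stool. The seat height is 385 mm.

A 336×270×29 slab at z = 356 on four corner posts — a stool. The seat top is 356 + 29 = 385 mm.


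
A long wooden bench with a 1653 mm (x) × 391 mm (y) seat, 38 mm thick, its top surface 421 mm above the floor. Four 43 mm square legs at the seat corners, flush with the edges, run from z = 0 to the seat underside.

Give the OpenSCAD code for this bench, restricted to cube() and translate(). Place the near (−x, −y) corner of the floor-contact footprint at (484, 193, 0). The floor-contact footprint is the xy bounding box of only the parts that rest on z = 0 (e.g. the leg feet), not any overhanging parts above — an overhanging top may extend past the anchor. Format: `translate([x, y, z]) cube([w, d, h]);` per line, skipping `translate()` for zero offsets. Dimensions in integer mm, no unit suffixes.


translate([484, 193, 383]) cube([1653, 391, 38]);
translate([484, 193, 0]) cube([43, 43, 383]);
translate([484, 541, 0]) cube([43, 43, 383]);
translate([2094, 193, 0]) cube([43, 43, 383]);
translate([2094, 541, 0]) cube([43, 43, 383]);


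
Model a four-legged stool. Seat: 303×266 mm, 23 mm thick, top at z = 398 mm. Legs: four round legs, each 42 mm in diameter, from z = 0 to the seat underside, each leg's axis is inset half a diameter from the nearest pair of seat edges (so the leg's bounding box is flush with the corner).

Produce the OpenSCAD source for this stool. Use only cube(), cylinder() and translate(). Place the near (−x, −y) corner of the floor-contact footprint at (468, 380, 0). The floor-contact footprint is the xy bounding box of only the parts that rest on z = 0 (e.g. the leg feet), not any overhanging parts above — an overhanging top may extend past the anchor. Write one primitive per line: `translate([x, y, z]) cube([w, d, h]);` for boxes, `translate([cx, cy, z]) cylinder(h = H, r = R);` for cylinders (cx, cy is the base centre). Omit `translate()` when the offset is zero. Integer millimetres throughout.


translate([468, 380, 375]) cube([303, 266, 23]);
translate([489, 401, 0]) cylinder(h = 375, r = 21);
translate([750, 401, 0]) cylinder(h = 375, r = 21);
translate([489, 625, 0]) cylinder(h = 375, r = 21);
translate([750, 625, 0]) cylinder(h = 375, r = 21);


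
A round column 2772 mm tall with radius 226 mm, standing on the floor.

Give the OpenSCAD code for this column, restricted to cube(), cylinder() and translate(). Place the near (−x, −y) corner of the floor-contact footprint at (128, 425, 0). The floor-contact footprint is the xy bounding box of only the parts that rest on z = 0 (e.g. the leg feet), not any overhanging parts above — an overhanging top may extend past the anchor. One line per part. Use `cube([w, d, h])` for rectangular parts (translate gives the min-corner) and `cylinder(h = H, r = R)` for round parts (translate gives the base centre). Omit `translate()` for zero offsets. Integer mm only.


translate([354, 651, 0]) cylinder(h = 2772, r = 226);


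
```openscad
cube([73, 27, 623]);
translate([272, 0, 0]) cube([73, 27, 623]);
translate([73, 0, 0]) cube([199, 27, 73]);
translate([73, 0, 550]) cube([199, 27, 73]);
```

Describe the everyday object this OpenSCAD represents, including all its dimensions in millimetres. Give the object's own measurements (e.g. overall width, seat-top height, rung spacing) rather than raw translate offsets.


A rectangular picture frame lying in the x–z plane (depth along y). The opening is 199 mm wide (x) by 477 mm tall (z), surrounded by a border 73 mm wide on all four sides. The frame is 27 mm deep and is made of two full-height vertical stiles with two horizontal rails fitted between them.


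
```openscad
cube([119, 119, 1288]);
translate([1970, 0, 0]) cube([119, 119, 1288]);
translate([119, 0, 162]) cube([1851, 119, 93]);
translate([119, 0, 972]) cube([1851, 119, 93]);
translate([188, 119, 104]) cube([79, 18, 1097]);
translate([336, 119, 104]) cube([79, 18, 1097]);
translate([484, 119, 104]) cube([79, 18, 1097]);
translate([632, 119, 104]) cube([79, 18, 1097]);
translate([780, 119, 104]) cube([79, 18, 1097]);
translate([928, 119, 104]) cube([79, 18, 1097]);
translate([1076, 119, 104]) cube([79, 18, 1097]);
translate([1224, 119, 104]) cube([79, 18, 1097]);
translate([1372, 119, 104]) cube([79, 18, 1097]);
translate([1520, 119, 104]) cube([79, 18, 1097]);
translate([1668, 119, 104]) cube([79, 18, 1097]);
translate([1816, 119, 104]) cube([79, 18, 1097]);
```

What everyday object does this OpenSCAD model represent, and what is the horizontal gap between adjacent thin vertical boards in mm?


A fence section. The picket gap is 69 mm.

Two posts, two rails, 12 pickets — a fence section. Span 1851 mm holds 12 pickets of 79 mm with 13 equal gaps: ⌊(1851 − 12·79) / 13⌋ = 69 mm.


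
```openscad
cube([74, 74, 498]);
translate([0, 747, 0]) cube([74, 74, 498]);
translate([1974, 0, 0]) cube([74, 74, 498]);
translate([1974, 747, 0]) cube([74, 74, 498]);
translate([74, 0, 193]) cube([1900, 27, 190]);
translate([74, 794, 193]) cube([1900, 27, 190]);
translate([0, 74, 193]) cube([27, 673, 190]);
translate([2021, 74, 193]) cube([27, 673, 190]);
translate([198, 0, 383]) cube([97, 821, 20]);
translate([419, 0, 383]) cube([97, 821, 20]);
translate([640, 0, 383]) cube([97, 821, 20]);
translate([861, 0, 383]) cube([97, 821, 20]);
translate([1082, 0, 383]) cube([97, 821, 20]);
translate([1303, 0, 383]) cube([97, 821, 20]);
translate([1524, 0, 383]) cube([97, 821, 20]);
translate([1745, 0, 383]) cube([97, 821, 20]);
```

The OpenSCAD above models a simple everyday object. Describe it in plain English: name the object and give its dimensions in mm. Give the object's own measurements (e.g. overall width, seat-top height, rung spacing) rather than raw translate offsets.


A bed frame 2048 mm long (x) by 821 mm wide (y). Four 74×74 mm corner posts, 498 mm tall, at the corners of the footprint. Four rails of 27 mm thickness and 190 mm height run between adjacent posts with their undersides at z = 193 mm, their outer faces flush with the outside of the frame (the two x-running rails run between the posts' inner faces; the two y-running rails run between the posts' inner faces). 8 slats, each 97 mm wide (x) and 20 mm thick, lie across the top of the two x-running rails, running the full 821 mm width of the frame in y; along x they sit between the end posts with a 124 mm gap after the −x posts and between neighbouring slats, leaving 132 mm before the +x posts.


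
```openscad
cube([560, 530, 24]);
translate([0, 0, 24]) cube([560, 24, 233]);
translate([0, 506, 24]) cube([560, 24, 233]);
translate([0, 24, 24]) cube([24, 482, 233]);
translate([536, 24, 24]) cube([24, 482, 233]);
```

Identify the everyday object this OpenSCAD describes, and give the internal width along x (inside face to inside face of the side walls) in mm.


An open box. The internal width is 512 mm.

A 560×530 base slab with four walls standing on it — an open box. The base is 560 mm wide and the walls are 24 mm thick, so the internal width is 560 − 2 × 24 = 512 mm.


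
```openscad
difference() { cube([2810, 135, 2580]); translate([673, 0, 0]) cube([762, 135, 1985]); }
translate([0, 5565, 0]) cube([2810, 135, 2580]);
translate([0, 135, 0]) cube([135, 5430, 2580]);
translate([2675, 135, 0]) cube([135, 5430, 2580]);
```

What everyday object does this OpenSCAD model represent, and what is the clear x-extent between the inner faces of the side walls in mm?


A single room. The interior width is 2540 mm.

Four walls enclosing a rectangle with a door in the front wall — a room. Outside width 2810 minus two 135 mm walls gives 2540 mm.


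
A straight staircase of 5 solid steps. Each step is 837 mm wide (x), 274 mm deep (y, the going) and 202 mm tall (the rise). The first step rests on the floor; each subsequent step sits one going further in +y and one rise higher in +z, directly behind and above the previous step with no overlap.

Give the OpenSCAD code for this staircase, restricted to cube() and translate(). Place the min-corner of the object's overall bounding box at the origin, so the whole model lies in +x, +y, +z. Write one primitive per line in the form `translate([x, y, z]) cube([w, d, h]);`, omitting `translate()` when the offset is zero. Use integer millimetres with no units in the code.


cube([837, 274, 202]);
translate([0, 274, 202]) cube([837, 274, 202]);
translate([0, 548, 404]) cube([837, 274, 202]);
translate([0, 822, 606]) cube([837, 274, 202]);
translate([0, 1096, 808]) cube([837, 274, 202]);


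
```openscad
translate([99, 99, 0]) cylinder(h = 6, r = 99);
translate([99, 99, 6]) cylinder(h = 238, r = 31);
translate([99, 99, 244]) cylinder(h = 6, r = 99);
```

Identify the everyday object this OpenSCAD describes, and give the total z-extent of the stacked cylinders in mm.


A spool. The overall height is 250 mm.

Three coaxial cylinders, large–small–large — a spool. Two 6 mm flanges and a 238 mm core give 6 + 238 + 6 = 250 mm.


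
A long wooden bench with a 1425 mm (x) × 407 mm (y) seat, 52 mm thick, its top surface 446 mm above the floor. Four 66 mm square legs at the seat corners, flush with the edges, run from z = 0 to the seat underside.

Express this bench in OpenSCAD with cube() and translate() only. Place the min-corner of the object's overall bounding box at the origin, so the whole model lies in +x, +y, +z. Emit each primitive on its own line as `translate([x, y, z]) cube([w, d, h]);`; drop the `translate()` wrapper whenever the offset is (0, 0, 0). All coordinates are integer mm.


translate([0, 0, 394]) cube([1425, 407, 52]);
cube([66, 66, 394]);
translate([0, 341, 0]) cube([66, 66, 394]);
translate([1359, 0, 0]) cube([66, 66, 394]);
translate([1359, 341, 0]) cube([66, 66, 394]);


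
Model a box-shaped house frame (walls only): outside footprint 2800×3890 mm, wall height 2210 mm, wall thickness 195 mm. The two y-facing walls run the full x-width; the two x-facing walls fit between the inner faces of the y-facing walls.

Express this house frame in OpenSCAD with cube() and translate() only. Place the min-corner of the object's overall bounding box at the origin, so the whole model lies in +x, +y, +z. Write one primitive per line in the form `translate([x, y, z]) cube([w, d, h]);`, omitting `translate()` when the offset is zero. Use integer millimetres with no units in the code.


cube([2800, 195, 2210]);
translate([0, 3695, 0]) cube([2800, 195, 2210]);
translate([0, 195, 0]) cube([195, 3500, 2210]);
translate([2605, 195, 0]) cube([195, 3500, 2210]);


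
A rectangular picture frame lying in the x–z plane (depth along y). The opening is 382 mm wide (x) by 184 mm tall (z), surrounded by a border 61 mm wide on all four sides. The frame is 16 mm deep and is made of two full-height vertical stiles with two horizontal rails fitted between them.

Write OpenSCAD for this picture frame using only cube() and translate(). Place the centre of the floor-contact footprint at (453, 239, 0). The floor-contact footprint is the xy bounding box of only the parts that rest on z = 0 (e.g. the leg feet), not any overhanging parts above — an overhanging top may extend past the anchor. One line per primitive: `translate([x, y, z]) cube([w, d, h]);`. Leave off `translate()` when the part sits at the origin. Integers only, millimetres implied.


translate([201, 231, 0]) cube([61, 16, 306]);
translate([644, 231, 0]) cube([61, 16, 306]);
translate([262, 231, 0]) cube([382, 16, 61]);
translate([262, 231, 245]) cube([382, 16, 61]);


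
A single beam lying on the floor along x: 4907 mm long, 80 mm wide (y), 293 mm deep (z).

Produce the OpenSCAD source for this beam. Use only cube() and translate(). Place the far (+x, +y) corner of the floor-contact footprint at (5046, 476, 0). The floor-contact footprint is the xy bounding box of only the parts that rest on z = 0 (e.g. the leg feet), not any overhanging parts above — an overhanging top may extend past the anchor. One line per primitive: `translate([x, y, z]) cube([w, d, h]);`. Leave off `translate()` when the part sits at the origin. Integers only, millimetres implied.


translate([139, 396, 0]) cube([4907, 80, 293]);


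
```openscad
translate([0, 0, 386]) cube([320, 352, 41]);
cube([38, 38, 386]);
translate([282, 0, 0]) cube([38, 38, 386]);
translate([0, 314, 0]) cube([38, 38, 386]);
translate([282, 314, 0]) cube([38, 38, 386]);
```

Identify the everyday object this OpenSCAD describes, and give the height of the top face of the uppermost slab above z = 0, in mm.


A stool. The seat height is 427 mm.

A 320×352×41 slab at z = 386 on four corner posts — a stool. The seat top is 386 + 41 = 427 mm.


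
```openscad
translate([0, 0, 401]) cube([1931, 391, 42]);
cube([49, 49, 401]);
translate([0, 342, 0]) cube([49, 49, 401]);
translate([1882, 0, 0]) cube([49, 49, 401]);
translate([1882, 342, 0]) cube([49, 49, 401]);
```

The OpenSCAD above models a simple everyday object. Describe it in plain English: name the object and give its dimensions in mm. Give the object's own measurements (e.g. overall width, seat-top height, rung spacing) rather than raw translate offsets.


A bench: a 1931×391 mm seat slab, 42 mm thick, top at z = 443 mm, on four 49×49 mm square legs flush with the seat corners and standing on z = 0.


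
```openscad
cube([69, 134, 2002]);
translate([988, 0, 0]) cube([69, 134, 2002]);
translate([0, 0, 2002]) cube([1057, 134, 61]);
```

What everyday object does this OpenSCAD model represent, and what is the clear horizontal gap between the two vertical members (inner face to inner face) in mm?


A door frame. The clear opening width is 919 mm.

Two 2002 mm tall posts with a header on top — a door frame. The left jamb is 69 mm wide at x = 0; the right jamb starts at x = 988. The clear opening is 988 − 69 = 919 mm.


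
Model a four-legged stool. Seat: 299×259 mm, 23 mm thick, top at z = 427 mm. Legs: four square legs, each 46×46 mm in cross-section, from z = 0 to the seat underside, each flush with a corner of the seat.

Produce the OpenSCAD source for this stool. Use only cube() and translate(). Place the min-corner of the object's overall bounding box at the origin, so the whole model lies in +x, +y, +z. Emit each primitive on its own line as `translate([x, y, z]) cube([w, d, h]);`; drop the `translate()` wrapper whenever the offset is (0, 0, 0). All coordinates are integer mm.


translate([0, 0, 404]) cube([299, 259, 23]);
cube([46, 46, 404]);
translate([253, 0, 0]) cube([46, 46, 404]);
translate([0, 213, 0]) cube([46, 46, 404]);
translate([253, 213, 0]) cube([46, 46, 404]);


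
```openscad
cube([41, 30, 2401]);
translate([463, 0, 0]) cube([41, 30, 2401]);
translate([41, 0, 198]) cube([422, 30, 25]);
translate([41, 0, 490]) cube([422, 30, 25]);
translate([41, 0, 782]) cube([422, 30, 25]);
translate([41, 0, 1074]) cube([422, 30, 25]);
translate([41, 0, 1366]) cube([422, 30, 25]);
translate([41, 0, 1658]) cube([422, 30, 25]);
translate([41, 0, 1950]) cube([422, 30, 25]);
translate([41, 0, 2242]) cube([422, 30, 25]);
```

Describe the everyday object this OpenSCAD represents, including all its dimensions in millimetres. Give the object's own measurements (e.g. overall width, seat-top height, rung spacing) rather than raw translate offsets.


A straight ladder. Two 41×30 mm vertical rails, 2401 mm tall, stand 504 mm apart (outside-to-outside) with their front faces coplanar on the −y side. 8 rungs, each 30 mm deep and 25 mm tall, span between the inner faces of the rails, front faces flush with the rails. The lowest rung's underside is at z = 198 mm and rungs are spaced 292 mm apart (underside to underside).


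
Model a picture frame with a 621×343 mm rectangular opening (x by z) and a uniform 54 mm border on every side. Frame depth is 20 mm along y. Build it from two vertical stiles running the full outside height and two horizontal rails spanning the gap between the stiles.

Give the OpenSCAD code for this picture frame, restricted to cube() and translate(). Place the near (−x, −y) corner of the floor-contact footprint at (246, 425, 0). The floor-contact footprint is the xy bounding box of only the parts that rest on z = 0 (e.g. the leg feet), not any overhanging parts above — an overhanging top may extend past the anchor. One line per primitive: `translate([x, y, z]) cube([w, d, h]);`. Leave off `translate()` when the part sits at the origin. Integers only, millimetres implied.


translate([246, 425, 0]) cube([54, 20, 451]);
translate([921, 425, 0]) cube([54, 20, 451]);
translate([300, 425, 0]) cube([621, 20, 54]);
translate([300, 425, 397]) cube([621, 20, 54]);


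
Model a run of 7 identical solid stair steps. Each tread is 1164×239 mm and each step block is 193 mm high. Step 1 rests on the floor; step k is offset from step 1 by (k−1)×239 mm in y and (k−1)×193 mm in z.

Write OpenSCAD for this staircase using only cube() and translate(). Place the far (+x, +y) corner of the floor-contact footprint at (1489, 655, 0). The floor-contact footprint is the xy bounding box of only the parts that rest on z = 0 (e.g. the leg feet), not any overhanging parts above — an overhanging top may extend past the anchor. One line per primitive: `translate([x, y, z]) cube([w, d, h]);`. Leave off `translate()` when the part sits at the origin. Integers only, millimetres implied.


translate([325, 416, 0]) cube([1164, 239, 193]);
translate([325, 655, 193]) cube([1164, 239, 193]);
translate([325, 894, 386]) cube([1164, 239, 193]);
translate([325, 1133, 579]) cube([1164, 239, 193]);
translate([325, 1372, 772]) cube([1164, 239, 193]);
translate([325, 1611, 965]) cube([1164, 239, 193]);
translate([325, 1850, 1158]) cube([1164, 239, 193]);


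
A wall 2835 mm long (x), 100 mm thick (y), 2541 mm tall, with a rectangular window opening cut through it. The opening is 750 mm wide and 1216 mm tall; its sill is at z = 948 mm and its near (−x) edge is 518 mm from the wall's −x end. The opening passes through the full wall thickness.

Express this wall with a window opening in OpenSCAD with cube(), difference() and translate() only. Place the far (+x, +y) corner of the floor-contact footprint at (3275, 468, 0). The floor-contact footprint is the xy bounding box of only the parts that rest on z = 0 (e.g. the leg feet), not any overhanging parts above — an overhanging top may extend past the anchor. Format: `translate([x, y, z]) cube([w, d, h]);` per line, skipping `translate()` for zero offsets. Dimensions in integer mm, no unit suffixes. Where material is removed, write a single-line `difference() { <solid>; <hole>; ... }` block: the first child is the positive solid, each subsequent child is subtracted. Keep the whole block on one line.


difference() { translate([440, 368, 0]) cube([2835, 100, 2541]); translate([958, 368, 948]) cube([750, 100, 1216]); }


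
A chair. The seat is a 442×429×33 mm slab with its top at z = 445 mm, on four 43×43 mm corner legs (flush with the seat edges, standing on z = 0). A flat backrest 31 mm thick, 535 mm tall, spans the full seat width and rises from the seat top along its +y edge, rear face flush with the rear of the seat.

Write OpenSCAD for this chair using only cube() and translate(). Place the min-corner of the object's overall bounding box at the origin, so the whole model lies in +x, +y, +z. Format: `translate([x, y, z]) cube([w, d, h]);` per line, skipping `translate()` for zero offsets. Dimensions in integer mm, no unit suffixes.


translate([0, 0, 412]) cube([442, 429, 33]);
cube([43, 43, 412]);
translate([399, 0, 0]) cube([43, 43, 412]);
translate([0, 386, 0]) cube([43, 43, 412]);
translate([399, 386, 0]) cube([43, 43, 412]);
translate([0, 398, 445]) cube([442, 31, 535]);


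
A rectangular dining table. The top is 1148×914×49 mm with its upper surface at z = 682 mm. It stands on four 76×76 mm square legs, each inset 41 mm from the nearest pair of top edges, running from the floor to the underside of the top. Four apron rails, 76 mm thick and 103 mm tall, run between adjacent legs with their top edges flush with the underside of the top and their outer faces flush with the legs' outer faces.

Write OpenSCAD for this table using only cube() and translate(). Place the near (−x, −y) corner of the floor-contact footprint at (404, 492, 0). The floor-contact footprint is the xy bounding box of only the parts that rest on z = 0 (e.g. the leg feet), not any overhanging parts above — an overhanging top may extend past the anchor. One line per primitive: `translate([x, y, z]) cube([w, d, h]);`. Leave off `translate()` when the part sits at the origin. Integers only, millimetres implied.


translate([363, 451, 633]) cube([1148, 914, 49]);
translate([404, 492, 0]) cube([76, 76, 633]);
translate([1394, 492, 0]) cube([76, 76, 633]);
translate([404, 1248, 0]) cube([76, 76, 633]);
translate([1394, 1248, 0]) cube([76, 76, 633]);
translate([480, 492, 530]) cube([914, 76, 103]);
translate([480, 1248, 530]) cube([914, 76, 103]);
translate([404, 568, 530]) cube([76, 680, 103]);
translate([1394, 568, 530]) cube([76, 680, 103]);


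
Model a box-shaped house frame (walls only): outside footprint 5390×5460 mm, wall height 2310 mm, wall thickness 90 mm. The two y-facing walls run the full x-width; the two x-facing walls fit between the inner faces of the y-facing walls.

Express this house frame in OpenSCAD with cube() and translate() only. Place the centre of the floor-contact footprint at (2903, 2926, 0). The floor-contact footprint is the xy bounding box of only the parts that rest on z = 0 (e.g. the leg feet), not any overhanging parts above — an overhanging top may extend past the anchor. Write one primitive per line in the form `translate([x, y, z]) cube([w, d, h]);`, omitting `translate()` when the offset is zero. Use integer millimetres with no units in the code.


translate([208, 196, 0]) cube([5390, 90, 2310]);
translate([208, 5566, 0]) cube([5390, 90, 2310]);
translate([208, 286, 0]) cube([90, 5280, 2310]);
translate([5508, 286, 0]) cube([90, 5280, 2310]);


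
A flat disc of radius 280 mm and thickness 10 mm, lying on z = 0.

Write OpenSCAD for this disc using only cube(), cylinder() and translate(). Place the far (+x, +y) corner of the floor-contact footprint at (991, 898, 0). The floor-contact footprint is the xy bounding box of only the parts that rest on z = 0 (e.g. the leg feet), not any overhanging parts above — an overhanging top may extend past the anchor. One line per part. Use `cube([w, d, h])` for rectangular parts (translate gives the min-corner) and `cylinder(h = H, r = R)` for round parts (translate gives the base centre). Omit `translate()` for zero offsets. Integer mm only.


translate([711, 618, 0]) cylinder(h = 10, r = 280);


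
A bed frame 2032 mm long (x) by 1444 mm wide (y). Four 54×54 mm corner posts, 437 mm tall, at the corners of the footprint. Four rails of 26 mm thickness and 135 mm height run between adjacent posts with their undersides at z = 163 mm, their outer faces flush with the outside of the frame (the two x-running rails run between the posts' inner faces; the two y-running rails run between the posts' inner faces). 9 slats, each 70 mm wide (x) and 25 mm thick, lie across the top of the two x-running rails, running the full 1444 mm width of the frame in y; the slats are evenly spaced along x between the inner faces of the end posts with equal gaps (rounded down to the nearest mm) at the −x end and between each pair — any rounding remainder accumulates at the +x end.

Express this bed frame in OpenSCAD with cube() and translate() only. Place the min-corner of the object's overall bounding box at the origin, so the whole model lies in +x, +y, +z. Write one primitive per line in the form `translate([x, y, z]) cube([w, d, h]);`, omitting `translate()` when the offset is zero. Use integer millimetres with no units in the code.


cube([54, 54, 437]);
translate([0, 1390, 0]) cube([54, 54, 437]);
translate([1978, 0, 0]) cube([54, 54, 437]);
translate([1978, 1390, 0]) cube([54, 54, 437]);
translate([54, 0, 163]) cube([1924, 26, 135]);
translate([54, 1418, 163]) cube([1924, 26, 135]);
translate([0, 54, 163]) cube([26, 1336, 135]);
translate([2006, 54, 163]) cube([26, 1336, 135]);
translate([183, 0, 298]) cube([70, 1444, 25]);
translate([382, 0, 298]) cube([70, 1444, 25]);
translate([581, 0, 298]) cube([70, 1444, 25]);
translate([780, 0, 298]) cube([70, 1444, 25]);
translate([979, 0, 298]) cube([70, 1444, 25]);
translate([1178, 0, 298]) cube([70, 1444, 25]);
translate([1377, 0, 298]) cube([70, 1444, 25]);
translate([1576, 0, 298]) cube([70, 1444, 25]);
translate([1775, 0, 298]) cube([70, 1444, 25]);


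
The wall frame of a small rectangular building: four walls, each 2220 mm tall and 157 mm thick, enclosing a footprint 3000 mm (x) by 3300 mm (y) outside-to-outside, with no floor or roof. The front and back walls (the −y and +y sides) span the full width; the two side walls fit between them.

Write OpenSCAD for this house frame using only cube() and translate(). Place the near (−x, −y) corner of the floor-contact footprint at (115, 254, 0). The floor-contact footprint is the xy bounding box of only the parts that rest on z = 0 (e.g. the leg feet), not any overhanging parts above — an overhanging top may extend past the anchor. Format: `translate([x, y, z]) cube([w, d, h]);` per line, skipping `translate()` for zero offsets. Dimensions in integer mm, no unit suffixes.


translate([115, 254, 0]) cube([3000, 157, 2220]);
translate([115, 3397, 0]) cube([3000, 157, 2220]);
translate([115, 411, 0]) cube([157, 2986, 2220]);
translate([2958, 411, 0]) cube([157, 2986, 2220]);


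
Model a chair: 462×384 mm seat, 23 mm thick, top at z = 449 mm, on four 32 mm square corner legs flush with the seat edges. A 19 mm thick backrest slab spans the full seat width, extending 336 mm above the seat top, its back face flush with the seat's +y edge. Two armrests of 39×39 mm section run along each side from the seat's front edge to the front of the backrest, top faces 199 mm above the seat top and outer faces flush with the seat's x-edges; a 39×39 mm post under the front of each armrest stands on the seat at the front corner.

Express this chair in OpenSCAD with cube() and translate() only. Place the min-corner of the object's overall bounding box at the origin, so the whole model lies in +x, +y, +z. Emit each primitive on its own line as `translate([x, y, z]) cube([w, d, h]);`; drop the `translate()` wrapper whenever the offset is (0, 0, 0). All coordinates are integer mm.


translate([0, 0, 426]) cube([462, 384, 23]);
cube([32, 32, 426]);
translate([430, 0, 0]) cube([32, 32, 426]);
translate([0, 352, 0]) cube([32, 32, 426]);
translate([430, 352, 0]) cube([32, 32, 426]);
translate([0, 365, 449]) cube([462, 19, 336]);
translate([0, 0, 609]) cube([39, 365, 39]);
translate([423, 0, 609]) cube([39, 365, 39]);
translate([0, 0, 449]) cube([39, 39, 160]);
translate([423, 0, 449]) cube([39, 39, 160]);


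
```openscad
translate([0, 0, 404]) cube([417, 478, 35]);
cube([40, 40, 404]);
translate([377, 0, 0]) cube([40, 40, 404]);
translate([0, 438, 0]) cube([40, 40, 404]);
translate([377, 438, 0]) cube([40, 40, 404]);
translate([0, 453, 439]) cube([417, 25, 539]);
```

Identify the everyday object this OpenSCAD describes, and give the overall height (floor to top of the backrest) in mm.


A chair. The overall height is 978 mm.

A slab on four corner posts with a tall panel at the back — a chair. The seat slab sits at z = 404 with thickness 35, and the 539 mm backrest starts at the seat top, so the overall height is 404 + 35 + 539 = 978 mm.
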